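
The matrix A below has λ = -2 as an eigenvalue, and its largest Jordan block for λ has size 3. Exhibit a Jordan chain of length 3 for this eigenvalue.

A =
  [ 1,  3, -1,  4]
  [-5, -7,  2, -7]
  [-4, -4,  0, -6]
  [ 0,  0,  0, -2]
A Jordan chain for λ = -2 of length 3:
v_1 = (-2, 2, 0, 0)ᵀ
v_2 = (3, -5, -4, 0)ᵀ
v_3 = (1, 0, 0, 0)ᵀ

Let N = A − (-2)·I. We want v_3 with N^3 v_3 = 0 but N^2 v_3 ≠ 0; then v_{j-1} := N · v_j for j = 3, …, 2.

Pick v_3 = (1, 0, 0, 0)ᵀ.
Then v_2 = N · v_3 = (3, -5, -4, 0)ᵀ.
Then v_1 = N · v_2 = (-2, 2, 0, 0)ᵀ.

Sanity check: (A − (-2)·I) v_1 = (0, 0, 0, 0)ᵀ = 0. ✓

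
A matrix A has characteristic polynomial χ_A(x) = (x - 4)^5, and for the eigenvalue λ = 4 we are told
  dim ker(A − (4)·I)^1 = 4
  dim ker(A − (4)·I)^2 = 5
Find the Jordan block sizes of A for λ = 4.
Block sizes for λ = 4: [2, 1, 1, 1]

From the dimensions of kernels of powers, the number of Jordan blocks of size at least j is d_j − d_{j−1} where d_j = dim ker(N^j) (with d_0 = 0). Computing the differences gives [4, 1].
The number of blocks of size exactly k is (#blocks of size ≥ k) − (#blocks of size ≥ k + 1), so the partition is: 3 block(s) of size 1, 1 block(s) of size 2.
In nonincreasing order the block sizes are [2, 1, 1, 1].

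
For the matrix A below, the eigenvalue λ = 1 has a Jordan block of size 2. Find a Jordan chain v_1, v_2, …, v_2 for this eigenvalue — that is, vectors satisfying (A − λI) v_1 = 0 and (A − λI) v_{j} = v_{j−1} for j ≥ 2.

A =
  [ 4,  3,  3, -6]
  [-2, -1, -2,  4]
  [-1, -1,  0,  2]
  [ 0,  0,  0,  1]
A Jordan chain for λ = 1 of length 2:
v_1 = (3, -2, -1, 0)ᵀ
v_2 = (1, 0, 0, 0)ᵀ

Let N = A − (1)·I. We want v_2 with N^2 v_2 = 0 but N^1 v_2 ≠ 0; then v_{j-1} := N · v_j for j = 2, …, 2.

Pick v_2 = (1, 0, 0, 0)ᵀ.
Then v_1 = N · v_2 = (3, -2, -1, 0)ᵀ.

Sanity check: (A − (1)·I) v_1 = (0, 0, 0, 0)ᵀ = 0. ✓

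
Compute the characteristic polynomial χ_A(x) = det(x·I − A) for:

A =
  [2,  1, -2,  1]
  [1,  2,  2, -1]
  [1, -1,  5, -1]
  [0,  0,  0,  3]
x^4 - 12*x^3 + 54*x^2 - 108*x + 81

Expanding det(x·I − A) (e.g. by cofactor expansion or by noting that A is similar to its Jordan form J, which has the same characteristic polynomial as A) gives
  χ_A(x) = x^4 - 12*x^3 + 54*x^2 - 108*x + 81
which factors as (x - 3)^4. The eigenvalues (with algebraic multiplicities) are λ = 3 with multiplicity 4.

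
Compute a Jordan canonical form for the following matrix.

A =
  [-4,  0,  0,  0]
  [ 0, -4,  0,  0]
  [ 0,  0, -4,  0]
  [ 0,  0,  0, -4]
J_1(-4) ⊕ J_1(-4) ⊕ J_1(-4) ⊕ J_1(-4)

The characteristic polynomial is
  det(x·I − A) = x^4 + 16*x^3 + 96*x^2 + 256*x + 256 = (x + 4)^4

Eigenvalues and multiplicities (the geometric multiplicity of λ is n − rank(A − λI), which equals the number of Jordan blocks for λ):
  λ = -4: algebraic multiplicity = 4, geometric multiplicity = 4

Determining the block sizes for each eigenvalue:
  λ = -4: gm = am = 4, so every block has size 1 → block sizes [1, 1, 1, 1]

Assembling the blocks gives a Jordan form
J =
  [-4,  0,  0,  0]
  [ 0, -4,  0,  0]
  [ 0,  0, -4,  0]
  [ 0,  0,  0, -4]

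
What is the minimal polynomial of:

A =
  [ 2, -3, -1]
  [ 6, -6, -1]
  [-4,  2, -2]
x^3 + 6*x^2 + 12*x + 8

The characteristic polynomial is χ_A(x) = (x + 2)^3, so the eigenvalues are known. The minimal polynomial is
  m_A(x) = Π_λ (x − λ)^{k_λ}
where k_λ is the size of the *largest* Jordan block for λ (equivalently, the smallest k with (A − λI)^k v = 0 for every generalised eigenvector v of λ).

  λ = -2: largest Jordan block has size 3, contributing (x + 2)^3

So m_A(x) = (x + 2)^3 = x^3 + 6*x^2 + 12*x + 8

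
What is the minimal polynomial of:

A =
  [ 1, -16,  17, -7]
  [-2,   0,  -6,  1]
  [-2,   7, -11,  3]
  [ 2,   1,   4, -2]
x^2 + 6*x + 9

The characteristic polynomial is χ_A(x) = (x + 3)^4, so the eigenvalues are known. The minimal polynomial is
  m_A(x) = Π_λ (x − λ)^{k_λ}
where k_λ is the size of the *largest* Jordan block for λ (equivalently, the smallest k with (A − λI)^k v = 0 for every generalised eigenvector v of λ).

  λ = -3: largest Jordan block has size 2, contributing (x + 3)^2

So m_A(x) = (x + 3)^2 = x^2 + 6*x + 9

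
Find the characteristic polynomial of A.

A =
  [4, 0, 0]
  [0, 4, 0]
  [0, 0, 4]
x^3 - 12*x^2 + 48*x - 64

Expanding det(x·I − A) (e.g. by cofactor expansion or by noting that A is similar to its Jordan form J, which has the same characteristic polynomial as A) gives
  χ_A(x) = x^3 - 12*x^2 + 48*x - 64
which factors as (x - 4)^3. The eigenvalues (with algebraic multiplicities) are λ = 4 with multiplicity 3.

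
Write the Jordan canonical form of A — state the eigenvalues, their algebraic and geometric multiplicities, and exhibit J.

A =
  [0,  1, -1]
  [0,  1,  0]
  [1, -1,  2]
J_2(1) ⊕ J_1(1)

The characteristic polynomial is
  det(x·I − A) = x^3 - 3*x^2 + 3*x - 1 = (x - 1)^3

Eigenvalues and multiplicities (the geometric multiplicity of λ is n − rank(A − λI), which equals the number of Jordan blocks for λ):
  λ = 1: algebraic multiplicity = 3, geometric multiplicity = 2

Determining the block sizes for each eigenvalue:
  λ = 1: 2 blocks summing to 3 forces exactly one block of size 2 and the rest size 1 → block sizes [2, 1]

Assembling the blocks gives a Jordan form
J =
  [1, 1, 0]
  [0, 1, 0]
  [0, 0, 1]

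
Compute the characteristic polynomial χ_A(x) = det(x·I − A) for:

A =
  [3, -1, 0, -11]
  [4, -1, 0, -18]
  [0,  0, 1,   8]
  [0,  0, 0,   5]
x^4 - 8*x^3 + 18*x^2 - 16*x + 5

Expanding det(x·I − A) (e.g. by cofactor expansion or by noting that A is similar to its Jordan form J, which has the same characteristic polynomial as A) gives
  χ_A(x) = x^4 - 8*x^3 + 18*x^2 - 16*x + 5
which factors as (x - 5)*(x - 1)^3. The eigenvalues (with algebraic multiplicities) are λ = 1 with multiplicity 3, λ = 5 with multiplicity 1.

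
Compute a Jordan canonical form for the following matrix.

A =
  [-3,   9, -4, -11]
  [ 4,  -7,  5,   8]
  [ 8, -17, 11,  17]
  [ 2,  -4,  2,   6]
J_1(1) ⊕ J_3(2)

The characteristic polynomial is
  det(x·I − A) = x^4 - 7*x^3 + 18*x^2 - 20*x + 8 = (x - 2)^3*(x - 1)

Eigenvalues and multiplicities (the geometric multiplicity of λ is n − rank(A − λI), which equals the number of Jordan blocks for λ):
  λ = 1: algebraic multiplicity = 1, geometric multiplicity = 1
  λ = 2: algebraic multiplicity = 3, geometric multiplicity = 1

Determining the block sizes for each eigenvalue:
  λ = 1: one block (gm = 1), so the single block has size am = 1 → block sizes [1]
  λ = 2: one block (gm = 1), so the single block has size am = 3 → block sizes [3]

Assembling the blocks gives a Jordan form
J =
  [1, 0, 0, 0]
  [0, 2, 1, 0]
  [0, 0, 2, 1]
  [0, 0, 0, 2]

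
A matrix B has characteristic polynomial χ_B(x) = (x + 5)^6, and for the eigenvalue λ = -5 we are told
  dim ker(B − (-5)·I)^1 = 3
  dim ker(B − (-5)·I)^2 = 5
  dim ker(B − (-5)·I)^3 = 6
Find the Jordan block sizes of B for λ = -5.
Block sizes for λ = -5: [3, 2, 1]

From the dimensions of kernels of powers, the number of Jordan blocks of size at least j is d_j − d_{j−1} where d_j = dim ker(N^j) (with d_0 = 0). Computing the differences gives [3, 2, 1].
The number of blocks of size exactly k is (#blocks of size ≥ k) − (#blocks of size ≥ k + 1), so the partition is: 1 block(s) of size 1, 1 block(s) of size 2, 1 block(s) of size 3.
In nonincreasing order the block sizes are [3, 2, 1].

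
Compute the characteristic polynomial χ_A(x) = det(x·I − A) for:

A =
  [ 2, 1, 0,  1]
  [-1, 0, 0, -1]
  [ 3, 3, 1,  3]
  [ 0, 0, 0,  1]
x^4 - 4*x^3 + 6*x^2 - 4*x + 1

Expanding det(x·I − A) (e.g. by cofactor expansion or by noting that A is similar to its Jordan form J, which has the same characteristic polynomial as A) gives
  χ_A(x) = x^4 - 4*x^3 + 6*x^2 - 4*x + 1
which factors as (x - 1)^4. The eigenvalues (with algebraic multiplicities) are λ = 1 with multiplicity 4.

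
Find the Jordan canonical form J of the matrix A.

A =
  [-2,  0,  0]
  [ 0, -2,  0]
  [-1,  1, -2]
J_2(-2) ⊕ J_1(-2)

The characteristic polynomial is
  det(x·I − A) = x^3 + 6*x^2 + 12*x + 8 = (x + 2)^3

Eigenvalues and multiplicities (the geometric multiplicity of λ is n − rank(A − λI), which equals the number of Jordan blocks for λ):
  λ = -2: algebraic multiplicity = 3, geometric multiplicity = 2

Determining the block sizes for each eigenvalue:
  λ = -2: 2 blocks summing to 3 forces exactly one block of size 2 and the rest size 1 → block sizes [2, 1]

Assembling the blocks gives a Jordan form
J =
  [-2,  1,  0]
  [ 0, -2,  0]
  [ 0,  0, -2]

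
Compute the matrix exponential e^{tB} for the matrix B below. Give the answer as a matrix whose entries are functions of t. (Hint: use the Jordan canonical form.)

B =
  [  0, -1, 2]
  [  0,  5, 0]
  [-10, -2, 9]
e^{tB} =
  [-4*exp(5*t) + 5*exp(4*t), -exp(5*t) + exp(4*t), 2*exp(5*t) - 2*exp(4*t)]
  [0, exp(5*t), 0]
  [-10*exp(5*t) + 10*exp(4*t), -2*exp(5*t) + 2*exp(4*t), 5*exp(5*t) - 4*exp(4*t)]

Strategy: write B = P · J · P⁻¹ where J is a Jordan canonical form, so e^{tB} = P · e^{tJ} · P⁻¹, and e^{tJ} can be computed block-by-block.

B has Jordan form
J =
  [4, 0, 0]
  [0, 5, 0]
  [0, 0, 5]
(up to reordering of blocks).

Per-block formulas:
  For a 1×1 block at λ = 4: exp(t · [4]) = [e^(4t)].
  For a 1×1 block at λ = 5: exp(t · [5]) = [e^(5t)].

After assembling e^{tJ} and conjugating by P, we get:

e^{tB} =
  [-4*exp(5*t) + 5*exp(4*t), -exp(5*t) + exp(4*t), 2*exp(5*t) - 2*exp(4*t)]
  [0, exp(5*t), 0]
  [-10*exp(5*t) + 10*exp(4*t), -2*exp(5*t) + 2*exp(4*t), 5*exp(5*t) - 4*exp(4*t)]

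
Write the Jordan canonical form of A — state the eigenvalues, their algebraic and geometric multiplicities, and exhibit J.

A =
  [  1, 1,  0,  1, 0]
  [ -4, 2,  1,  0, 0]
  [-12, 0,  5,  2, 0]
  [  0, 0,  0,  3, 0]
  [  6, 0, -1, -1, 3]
J_1(2) ⊕ J_2(3) ⊕ J_1(3) ⊕ J_1(3)

The characteristic polynomial is
  det(x·I − A) = x^5 - 14*x^4 + 78*x^3 - 216*x^2 + 297*x - 162 = (x - 3)^4*(x - 2)

Eigenvalues and multiplicities (the geometric multiplicity of λ is n − rank(A − λI), which equals the number of Jordan blocks for λ):
  λ = 2: algebraic multiplicity = 1, geometric multiplicity = 1
  λ = 3: algebraic multiplicity = 4, geometric multiplicity = 3

Determining the block sizes for each eigenvalue:
  λ = 2: one block (gm = 1), so the single block has size am = 1 → block sizes [1]
  λ = 3: 3 blocks summing to 4 forces exactly one block of size 2 and the rest size 1 → block sizes [2, 1, 1]

Assembling the blocks gives a Jordan form
J =
  [2, 0, 0, 0, 0]
  [0, 3, 1, 0, 0]
  [0, 0, 3, 0, 0]
  [0, 0, 0, 3, 0]
  [0, 0, 0, 0, 3]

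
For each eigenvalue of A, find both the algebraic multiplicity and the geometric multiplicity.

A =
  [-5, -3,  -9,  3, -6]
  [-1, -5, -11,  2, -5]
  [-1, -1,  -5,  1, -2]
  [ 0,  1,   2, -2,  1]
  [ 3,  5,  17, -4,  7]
λ = -2: alg = 5, geom = 2

Step 1 — factor the characteristic polynomial to read off the algebraic multiplicities:
  χ_A(x) = (x + 2)^5

Step 2 — compute geometric multiplicities via the rank-nullity identity g(λ) = n − rank(A − λI):
  rank(A − (-2)·I) = 3, so dim ker(A − (-2)·I) = n − 3 = 2

Summary:
  λ = -2: algebraic multiplicity = 5, geometric multiplicity = 2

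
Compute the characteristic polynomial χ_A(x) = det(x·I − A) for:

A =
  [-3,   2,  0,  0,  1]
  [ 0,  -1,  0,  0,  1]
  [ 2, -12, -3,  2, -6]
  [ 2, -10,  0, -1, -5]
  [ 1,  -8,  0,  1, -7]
x^5 + 15*x^4 + 90*x^3 + 270*x^2 + 405*x + 243

Expanding det(x·I − A) (e.g. by cofactor expansion or by noting that A is similar to its Jordan form J, which has the same characteristic polynomial as A) gives
  χ_A(x) = x^5 + 15*x^4 + 90*x^3 + 270*x^2 + 405*x + 243
which factors as (x + 3)^5. The eigenvalues (with algebraic multiplicities) are λ = -3 with multiplicity 5.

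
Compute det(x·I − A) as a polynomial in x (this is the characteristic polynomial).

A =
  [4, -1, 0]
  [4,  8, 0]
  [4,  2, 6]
x^3 - 18*x^2 + 108*x - 216

Expanding det(x·I − A) (e.g. by cofactor expansion or by noting that A is similar to its Jordan form J, which has the same characteristic polynomial as A) gives
  χ_A(x) = x^3 - 18*x^2 + 108*x - 216
which factors as (x - 6)^3. The eigenvalues (with algebraic multiplicities) are λ = 6 with multiplicity 3.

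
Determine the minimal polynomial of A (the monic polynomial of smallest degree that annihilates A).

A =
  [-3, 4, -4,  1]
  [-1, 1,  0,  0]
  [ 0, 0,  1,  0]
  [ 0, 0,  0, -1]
x^4 + 2*x^3 - 2*x - 1

The characteristic polynomial is χ_A(x) = (x - 1)*(x + 1)^3, so the eigenvalues are known. The minimal polynomial is
  m_A(x) = Π_λ (x − λ)^{k_λ}
where k_λ is the size of the *largest* Jordan block for λ (equivalently, the smallest k with (A − λI)^k v = 0 for every generalised eigenvector v of λ).

  λ = -1: largest Jordan block has size 3, contributing (x + 1)^3
  λ = 1: largest Jordan block has size 1, contributing (x − 1)

So m_A(x) = (x - 1)*(x + 1)^3 = x^4 + 2*x^3 - 2*x - 1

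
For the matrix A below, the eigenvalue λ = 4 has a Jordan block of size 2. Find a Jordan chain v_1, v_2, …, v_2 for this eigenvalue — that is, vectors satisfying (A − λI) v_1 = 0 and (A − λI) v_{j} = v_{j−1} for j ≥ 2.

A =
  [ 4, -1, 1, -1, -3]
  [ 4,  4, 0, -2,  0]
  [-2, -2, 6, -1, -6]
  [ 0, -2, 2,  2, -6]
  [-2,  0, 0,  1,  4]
A Jordan chain for λ = 4 of length 2:
v_1 = (0, 4, -2, 0, -2)ᵀ
v_2 = (1, 0, 0, 0, 0)ᵀ

Let N = A − (4)·I. We want v_2 with N^2 v_2 = 0 but N^1 v_2 ≠ 0; then v_{j-1} := N · v_j for j = 2, …, 2.

Pick v_2 = (1, 0, 0, 0, 0)ᵀ.
Then v_1 = N · v_2 = (0, 4, -2, 0, -2)ᵀ.

Sanity check: (A − (4)·I) v_1 = (0, 0, 0, 0, 0)ᵀ = 0. ✓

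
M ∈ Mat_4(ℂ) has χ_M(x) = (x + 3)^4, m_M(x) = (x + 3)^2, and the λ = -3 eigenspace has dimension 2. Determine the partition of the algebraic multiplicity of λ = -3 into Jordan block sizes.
Block sizes for λ = -3: [2, 2]

Step 1 — from the characteristic polynomial, algebraic multiplicity of λ = -3 is 4. From dim ker(M − (-3)·I) = 2, there are exactly 2 Jordan blocks for λ = -3.
Step 2 — from the minimal polynomial, the factor (x + 3)^2 tells us the largest block for λ = -3 has size 2.
Step 3 — with total size 4, 2 blocks, and largest block 2, the block sizes (in nonincreasing order) are [2, 2].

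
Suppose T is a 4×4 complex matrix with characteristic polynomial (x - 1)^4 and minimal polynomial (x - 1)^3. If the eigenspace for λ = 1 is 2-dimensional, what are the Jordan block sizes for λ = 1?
Block sizes for λ = 1: [3, 1]

Step 1 — from the characteristic polynomial, algebraic multiplicity of λ = 1 is 4. From dim ker(T − (1)·I) = 2, there are exactly 2 Jordan blocks for λ = 1.
Step 2 — from the minimal polynomial, the factor (x − 1)^3 tells us the largest block for λ = 1 has size 3.
Step 3 — with total size 4, 2 blocks, and largest block 3, the block sizes (in nonincreasing order) are [3, 1].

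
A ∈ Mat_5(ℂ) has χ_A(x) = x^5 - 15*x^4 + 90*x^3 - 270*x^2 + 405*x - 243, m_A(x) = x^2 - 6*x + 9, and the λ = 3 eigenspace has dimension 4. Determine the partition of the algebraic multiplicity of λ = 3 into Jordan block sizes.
Block sizes for λ = 3: [2, 1, 1, 1]

Step 1 — from the characteristic polynomial, algebraic multiplicity of λ = 3 is 5. From dim ker(A − (3)·I) = 4, there are exactly 4 Jordan blocks for λ = 3.
Step 2 — from the minimal polynomial, the factor (x − 3)^2 tells us the largest block for λ = 3 has size 2.
Step 3 — with total size 5, 4 blocks, and largest block 2, the block sizes (in nonincreasing order) are [2, 1, 1, 1].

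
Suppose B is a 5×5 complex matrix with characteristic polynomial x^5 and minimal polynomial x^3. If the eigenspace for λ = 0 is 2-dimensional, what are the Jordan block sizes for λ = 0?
Block sizes for λ = 0: [3, 2]

Step 1 — from the characteristic polynomial, algebraic multiplicity of λ = 0 is 5. From dim ker(B − (0)·I) = 2, there are exactly 2 Jordan blocks for λ = 0.
Step 2 — from the minimal polynomial, the factor (x − 0)^3 tells us the largest block for λ = 0 has size 3.
Step 3 — with total size 5, 2 blocks, and largest block 3, the block sizes (in nonincreasing order) are [3, 2].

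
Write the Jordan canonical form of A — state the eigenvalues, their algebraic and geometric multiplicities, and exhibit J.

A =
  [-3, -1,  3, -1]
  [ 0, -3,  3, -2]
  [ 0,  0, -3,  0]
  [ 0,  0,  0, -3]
J_3(-3) ⊕ J_1(-3)

The characteristic polynomial is
  det(x·I − A) = x^4 + 12*x^3 + 54*x^2 + 108*x + 81 = (x + 3)^4

Eigenvalues and multiplicities (the geometric multiplicity of λ is n − rank(A − λI), which equals the number of Jordan blocks for λ):
  λ = -3: algebraic multiplicity = 4, geometric multiplicity = 2

Determining the block sizes for each eigenvalue:
  λ = -3: with am = 4 and gm = 2, the partition is not yet determined (e.g. several partitions of 4 into 2 parts exist). Let N = A − (-3)·I. Computing rank(N^1) = 2, rank(N^2) = 1, rank(N^3) = 0; the number of blocks of size ≥ j is rank(N^{j−1}) − rank(N^j), giving [2, 1, 1]. So we have 1 block(s) of size 3, 1 block(s) of size 1 → block sizes [3, 1]

Assembling the blocks gives a Jordan form
J =
  [-3,  1,  0,  0]
  [ 0, -3,  1,  0]
  [ 0,  0, -3,  0]
  [ 0,  0,  0, -3]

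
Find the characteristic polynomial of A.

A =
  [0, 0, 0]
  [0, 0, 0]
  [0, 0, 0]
x^3

Expanding det(x·I − A) (e.g. by cofactor expansion or by noting that A is similar to its Jordan form J, which has the same characteristic polynomial as A) gives
  χ_A(x) = x^3
which factors as x^3. The eigenvalues (with algebraic multiplicities) are λ = 0 with multiplicity 3.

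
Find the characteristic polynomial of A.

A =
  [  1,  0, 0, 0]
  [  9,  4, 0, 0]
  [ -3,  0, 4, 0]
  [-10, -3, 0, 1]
x^4 - 10*x^3 + 33*x^2 - 40*x + 16

Expanding det(x·I − A) (e.g. by cofactor expansion or by noting that A is similar to its Jordan form J, which has the same characteristic polynomial as A) gives
  χ_A(x) = x^4 - 10*x^3 + 33*x^2 - 40*x + 16
which factors as (x - 4)^2*(x - 1)^2. The eigenvalues (with algebraic multiplicities) are λ = 1 with multiplicity 2, λ = 4 with multiplicity 2.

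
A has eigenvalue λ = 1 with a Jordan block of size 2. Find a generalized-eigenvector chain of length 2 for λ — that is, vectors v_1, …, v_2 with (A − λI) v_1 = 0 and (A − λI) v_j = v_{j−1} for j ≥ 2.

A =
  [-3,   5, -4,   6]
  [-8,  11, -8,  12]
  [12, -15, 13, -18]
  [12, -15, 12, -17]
A Jordan chain for λ = 1 of length 2:
v_1 = (-4, -8, 12, 12)ᵀ
v_2 = (1, 0, 0, 0)ᵀ

Let N = A − (1)·I. We want v_2 with N^2 v_2 = 0 but N^1 v_2 ≠ 0; then v_{j-1} := N · v_j for j = 2, …, 2.

Pick v_2 = (1, 0, 0, 0)ᵀ.
Then v_1 = N · v_2 = (-4, -8, 12, 12)ᵀ.

Sanity check: (A − (1)·I) v_1 = (0, 0, 0, 0)ᵀ = 0. ✓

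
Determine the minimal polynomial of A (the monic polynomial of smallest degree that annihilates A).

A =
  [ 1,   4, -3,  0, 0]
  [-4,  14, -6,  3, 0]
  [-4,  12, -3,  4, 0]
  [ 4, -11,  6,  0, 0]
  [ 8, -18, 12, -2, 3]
x^2 - 6*x + 9

The characteristic polynomial is χ_A(x) = (x - 3)^5, so the eigenvalues are known. The minimal polynomial is
  m_A(x) = Π_λ (x − λ)^{k_λ}
where k_λ is the size of the *largest* Jordan block for λ (equivalently, the smallest k with (A − λI)^k v = 0 for every generalised eigenvector v of λ).

  λ = 3: largest Jordan block has size 2, contributing (x − 3)^2

So m_A(x) = (x - 3)^2 = x^2 - 6*x + 9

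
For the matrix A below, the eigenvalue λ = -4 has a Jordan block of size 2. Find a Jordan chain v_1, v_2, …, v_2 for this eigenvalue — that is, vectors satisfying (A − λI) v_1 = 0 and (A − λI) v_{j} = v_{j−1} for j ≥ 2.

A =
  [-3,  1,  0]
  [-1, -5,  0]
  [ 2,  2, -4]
A Jordan chain for λ = -4 of length 2:
v_1 = (1, -1, 2)ᵀ
v_2 = (1, 0, 0)ᵀ

Let N = A − (-4)·I. We want v_2 with N^2 v_2 = 0 but N^1 v_2 ≠ 0; then v_{j-1} := N · v_j for j = 2, …, 2.

Pick v_2 = (1, 0, 0)ᵀ.
Then v_1 = N · v_2 = (1, -1, 2)ᵀ.

Sanity check: (A − (-4)·I) v_1 = (0, 0, 0)ᵀ = 0. ✓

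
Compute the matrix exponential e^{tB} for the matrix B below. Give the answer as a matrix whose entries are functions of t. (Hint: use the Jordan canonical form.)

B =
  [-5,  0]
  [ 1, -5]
e^{tB} =
  [exp(-5*t), 0]
  [t*exp(-5*t), exp(-5*t)]

Strategy: write B = P · J · P⁻¹ where J is a Jordan canonical form, so e^{tB} = P · e^{tJ} · P⁻¹, and e^{tJ} can be computed block-by-block.

B has Jordan form
J =
  [-5,  1]
  [ 0, -5]
(up to reordering of blocks).

Per-block formulas:
  For a 2×2 Jordan block J_2(-5): exp(t · J_2(-5)) = e^(-5t)·(I + t·N), where N is the 2×2 nilpotent shift.

After assembling e^{tJ} and conjugating by P, we get:

e^{tB} =
  [exp(-5*t), 0]
  [t*exp(-5*t), exp(-5*t)]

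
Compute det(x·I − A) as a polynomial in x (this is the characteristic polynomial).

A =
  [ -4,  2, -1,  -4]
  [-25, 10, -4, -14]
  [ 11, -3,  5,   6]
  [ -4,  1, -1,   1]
x^4 - 12*x^3 + 54*x^2 - 108*x + 81

Expanding det(x·I − A) (e.g. by cofactor expansion or by noting that A is similar to its Jordan form J, which has the same characteristic polynomial as A) gives
  χ_A(x) = x^4 - 12*x^3 + 54*x^2 - 108*x + 81
which factors as (x - 3)^4. The eigenvalues (with algebraic multiplicities) are λ = 3 with multiplicity 4.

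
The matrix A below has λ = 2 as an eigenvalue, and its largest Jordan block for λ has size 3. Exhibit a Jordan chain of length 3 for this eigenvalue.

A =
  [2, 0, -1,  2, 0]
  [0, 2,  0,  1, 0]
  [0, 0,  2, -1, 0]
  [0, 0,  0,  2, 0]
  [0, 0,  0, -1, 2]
A Jordan chain for λ = 2 of length 3:
v_1 = (1, 0, 0, 0, 0)ᵀ
v_2 = (2, 1, -1, 0, -1)ᵀ
v_3 = (0, 0, 0, 1, 0)ᵀ

Let N = A − (2)·I. We want v_3 with N^3 v_3 = 0 but N^2 v_3 ≠ 0; then v_{j-1} := N · v_j for j = 3, …, 2.

Pick v_3 = (0, 0, 0, 1, 0)ᵀ.
Then v_2 = N · v_3 = (2, 1, -1, 0, -1)ᵀ.
Then v_1 = N · v_2 = (1, 0, 0, 0, 0)ᵀ.

Sanity check: (A − (2)·I) v_1 = (0, 0, 0, 0, 0)ᵀ = 0. ✓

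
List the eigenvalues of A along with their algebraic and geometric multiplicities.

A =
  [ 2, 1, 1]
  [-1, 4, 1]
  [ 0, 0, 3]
λ = 3: alg = 3, geom = 2

Step 1 — factor the characteristic polynomial to read off the algebraic multiplicities:
  χ_A(x) = (x - 3)^3

Step 2 — compute geometric multiplicities via the rank-nullity identity g(λ) = n − rank(A − λI):
  rank(A − (3)·I) = 1, so dim ker(A − (3)·I) = n − 1 = 2

Summary:
  λ = 3: algebraic multiplicity = 3, geometric multiplicity = 2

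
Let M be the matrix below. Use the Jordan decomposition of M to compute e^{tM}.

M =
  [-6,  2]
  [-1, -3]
e^{tM} =
  [-exp(-4*t) + 2*exp(-5*t), 2*exp(-4*t) - 2*exp(-5*t)]
  [-exp(-4*t) + exp(-5*t), 2*exp(-4*t) - exp(-5*t)]

Strategy: write M = P · J · P⁻¹ where J is a Jordan canonical form, so e^{tM} = P · e^{tJ} · P⁻¹, and e^{tJ} can be computed block-by-block.

M has Jordan form
J =
  [-5,  0]
  [ 0, -4]
(up to reordering of blocks).

Per-block formulas:
  For a 1×1 block at λ = -5: exp(t · [-5]) = [e^(-5t)].
  For a 1×1 block at λ = -4: exp(t · [-4]) = [e^(-4t)].

After assembling e^{tJ} and conjugating by P, we get:

e^{tM} =
  [-exp(-4*t) + 2*exp(-5*t), 2*exp(-4*t) - 2*exp(-5*t)]
  [-exp(-4*t) + exp(-5*t), 2*exp(-4*t) - exp(-5*t)]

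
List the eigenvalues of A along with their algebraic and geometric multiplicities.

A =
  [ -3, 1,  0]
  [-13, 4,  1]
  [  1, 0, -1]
λ = 0: alg = 3, geom = 1

Step 1 — factor the characteristic polynomial to read off the algebraic multiplicities:
  χ_A(x) = x^3

Step 2 — compute geometric multiplicities via the rank-nullity identity g(λ) = n − rank(A − λI):
  rank(A − (0)·I) = 2, so dim ker(A − (0)·I) = n − 2 = 1

Summary:
  λ = 0: algebraic multiplicity = 3, geometric multiplicity = 1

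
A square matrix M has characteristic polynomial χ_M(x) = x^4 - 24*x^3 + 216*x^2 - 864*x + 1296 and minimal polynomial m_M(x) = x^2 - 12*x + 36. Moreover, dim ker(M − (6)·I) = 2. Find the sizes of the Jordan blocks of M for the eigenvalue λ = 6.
Block sizes for λ = 6: [2, 2]

Step 1 — from the characteristic polynomial, algebraic multiplicity of λ = 6 is 4. From dim ker(M − (6)·I) = 2, there are exactly 2 Jordan blocks for λ = 6.
Step 2 — from the minimal polynomial, the factor (x − 6)^2 tells us the largest block for λ = 6 has size 2.
Step 3 — with total size 4, 2 blocks, and largest block 2, the block sizes (in nonincreasing order) are [2, 2].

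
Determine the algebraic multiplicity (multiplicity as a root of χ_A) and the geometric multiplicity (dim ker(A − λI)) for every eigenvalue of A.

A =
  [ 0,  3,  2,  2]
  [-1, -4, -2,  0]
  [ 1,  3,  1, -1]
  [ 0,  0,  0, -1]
λ = -1: alg = 4, geom = 2

Step 1 — factor the characteristic polynomial to read off the algebraic multiplicities:
  χ_A(x) = (x + 1)^4

Step 2 — compute geometric multiplicities via the rank-nullity identity g(λ) = n − rank(A − λI):
  rank(A − (-1)·I) = 2, so dim ker(A − (-1)·I) = n − 2 = 2

Summary:
  λ = -1: algebraic multiplicity = 4, geometric multiplicity = 2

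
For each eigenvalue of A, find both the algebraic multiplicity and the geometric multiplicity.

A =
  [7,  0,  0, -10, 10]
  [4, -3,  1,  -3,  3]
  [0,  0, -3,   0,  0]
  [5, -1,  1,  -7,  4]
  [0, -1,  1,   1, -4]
λ = -3: alg = 4, geom = 2; λ = 2: alg = 1, geom = 1

Step 1 — factor the characteristic polynomial to read off the algebraic multiplicities:
  χ_A(x) = (x - 2)*(x + 3)^4

Step 2 — compute geometric multiplicities via the rank-nullity identity g(λ) = n − rank(A − λI):
  rank(A − (-3)·I) = 3, so dim ker(A − (-3)·I) = n − 3 = 2
  rank(A − (2)·I) = 4, so dim ker(A − (2)·I) = n − 4 = 1

Summary:
  λ = -3: algebraic multiplicity = 4, geometric multiplicity = 2
  λ = 2: algebraic multiplicity = 1, geometric multiplicity = 1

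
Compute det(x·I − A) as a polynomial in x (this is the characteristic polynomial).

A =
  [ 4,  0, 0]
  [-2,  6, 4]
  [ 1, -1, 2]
x^3 - 12*x^2 + 48*x - 64

Expanding det(x·I − A) (e.g. by cofactor expansion or by noting that A is similar to its Jordan form J, which has the same characteristic polynomial as A) gives
  χ_A(x) = x^3 - 12*x^2 + 48*x - 64
which factors as (x - 4)^3. The eigenvalues (with algebraic multiplicities) are λ = 4 with multiplicity 3.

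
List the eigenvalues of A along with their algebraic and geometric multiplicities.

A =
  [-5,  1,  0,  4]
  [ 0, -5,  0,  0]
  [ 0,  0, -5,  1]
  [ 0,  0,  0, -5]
λ = -5: alg = 4, geom = 2

Step 1 — factor the characteristic polynomial to read off the algebraic multiplicities:
  χ_A(x) = (x + 5)^4

Step 2 — compute geometric multiplicities via the rank-nullity identity g(λ) = n − rank(A − λI):
  rank(A − (-5)·I) = 2, so dim ker(A − (-5)·I) = n − 2 = 2

Summary:
  λ = -5: algebraic multiplicity = 4, geometric multiplicity = 2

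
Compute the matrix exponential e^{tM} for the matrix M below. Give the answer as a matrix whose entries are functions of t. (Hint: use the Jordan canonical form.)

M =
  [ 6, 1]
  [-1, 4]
e^{tM} =
  [t*exp(5*t) + exp(5*t), t*exp(5*t)]
  [-t*exp(5*t), -t*exp(5*t) + exp(5*t)]

Strategy: write M = P · J · P⁻¹ where J is a Jordan canonical form, so e^{tM} = P · e^{tJ} · P⁻¹, and e^{tJ} can be computed block-by-block.

M has Jordan form
J =
  [5, 1]
  [0, 5]
(up to reordering of blocks).

Per-block formulas:
  For a 2×2 Jordan block J_2(5): exp(t · J_2(5)) = e^(5t)·(I + t·N), where N is the 2×2 nilpotent shift.

After assembling e^{tJ} and conjugating by P, we get:

e^{tM} =
  [t*exp(5*t) + exp(5*t), t*exp(5*t)]
  [-t*exp(5*t), -t*exp(5*t) + exp(5*t)]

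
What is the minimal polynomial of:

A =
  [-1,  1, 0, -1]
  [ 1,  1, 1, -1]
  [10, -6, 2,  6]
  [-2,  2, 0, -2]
x^3

The characteristic polynomial is χ_A(x) = x^4, so the eigenvalues are known. The minimal polynomial is
  m_A(x) = Π_λ (x − λ)^{k_λ}
where k_λ is the size of the *largest* Jordan block for λ (equivalently, the smallest k with (A − λI)^k v = 0 for every generalised eigenvector v of λ).

  λ = 0: largest Jordan block has size 3, contributing (x − 0)^3

So m_A(x) = x^3 = x^3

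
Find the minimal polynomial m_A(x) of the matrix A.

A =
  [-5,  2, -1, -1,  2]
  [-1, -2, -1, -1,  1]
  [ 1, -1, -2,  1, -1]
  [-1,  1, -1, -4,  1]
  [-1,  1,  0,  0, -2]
x^2 + 6*x + 9

The characteristic polynomial is χ_A(x) = (x + 3)^5, so the eigenvalues are known. The minimal polynomial is
  m_A(x) = Π_λ (x − λ)^{k_λ}
where k_λ is the size of the *largest* Jordan block for λ (equivalently, the smallest k with (A − λI)^k v = 0 for every generalised eigenvector v of λ).

  λ = -3: largest Jordan block has size 2, contributing (x + 3)^2

So m_A(x) = (x + 3)^2 = x^2 + 6*x + 9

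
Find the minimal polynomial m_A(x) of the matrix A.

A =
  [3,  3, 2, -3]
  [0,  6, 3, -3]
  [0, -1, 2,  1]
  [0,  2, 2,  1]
x^3 - 9*x^2 + 27*x - 27

The characteristic polynomial is χ_A(x) = (x - 3)^4, so the eigenvalues are known. The minimal polynomial is
  m_A(x) = Π_λ (x − λ)^{k_λ}
where k_λ is the size of the *largest* Jordan block for λ (equivalently, the smallest k with (A − λI)^k v = 0 for every generalised eigenvector v of λ).

  λ = 3: largest Jordan block has size 3, contributing (x − 3)^3

So m_A(x) = (x - 3)^3 = x^3 - 9*x^2 + 27*x - 27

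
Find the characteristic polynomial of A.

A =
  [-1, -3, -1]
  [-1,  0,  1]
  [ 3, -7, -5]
x^3 + 6*x^2 + 12*x + 8

Expanding det(x·I − A) (e.g. by cofactor expansion or by noting that A is similar to its Jordan form J, which has the same characteristic polynomial as A) gives
  χ_A(x) = x^3 + 6*x^2 + 12*x + 8
which factors as (x + 2)^3. The eigenvalues (with algebraic multiplicities) are λ = -2 with multiplicity 3.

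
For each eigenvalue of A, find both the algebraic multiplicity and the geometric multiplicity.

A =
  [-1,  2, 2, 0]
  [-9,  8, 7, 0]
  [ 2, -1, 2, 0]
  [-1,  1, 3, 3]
λ = 3: alg = 4, geom = 2

Step 1 — factor the characteristic polynomial to read off the algebraic multiplicities:
  χ_A(x) = (x - 3)^4

Step 2 — compute geometric multiplicities via the rank-nullity identity g(λ) = n − rank(A − λI):
  rank(A − (3)·I) = 2, so dim ker(A − (3)·I) = n − 2 = 2

Summary:
  λ = 3: algebraic multiplicity = 4, geometric multiplicity = 2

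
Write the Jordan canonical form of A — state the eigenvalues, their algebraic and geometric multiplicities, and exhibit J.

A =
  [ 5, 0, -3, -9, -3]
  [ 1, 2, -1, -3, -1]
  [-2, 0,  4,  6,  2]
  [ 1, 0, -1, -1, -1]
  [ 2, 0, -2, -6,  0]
J_2(2) ⊕ J_1(2) ⊕ J_1(2) ⊕ J_1(2)

The characteristic polynomial is
  det(x·I − A) = x^5 - 10*x^4 + 40*x^3 - 80*x^2 + 80*x - 32 = (x - 2)^5

Eigenvalues and multiplicities (the geometric multiplicity of λ is n − rank(A − λI), which equals the number of Jordan blocks for λ):
  λ = 2: algebraic multiplicity = 5, geometric multiplicity = 4

Determining the block sizes for each eigenvalue:
  λ = 2: 4 blocks summing to 5 forces exactly one block of size 2 and the rest size 1 → block sizes [2, 1, 1, 1]

Assembling the blocks gives a Jordan form
J =
  [2, 1, 0, 0, 0]
  [0, 2, 0, 0, 0]
  [0, 0, 2, 0, 0]
  [0, 0, 0, 2, 0]
  [0, 0, 0, 0, 2]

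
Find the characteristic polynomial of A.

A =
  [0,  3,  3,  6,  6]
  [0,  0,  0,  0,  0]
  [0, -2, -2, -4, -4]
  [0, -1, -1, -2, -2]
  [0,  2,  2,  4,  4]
x^5

Expanding det(x·I − A) (e.g. by cofactor expansion or by noting that A is similar to its Jordan form J, which has the same characteristic polynomial as A) gives
  χ_A(x) = x^5
which factors as x^5. The eigenvalues (with algebraic multiplicities) are λ = 0 with multiplicity 5.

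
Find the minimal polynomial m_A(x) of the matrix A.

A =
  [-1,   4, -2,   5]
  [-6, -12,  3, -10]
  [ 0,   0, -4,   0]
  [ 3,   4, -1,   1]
x^3 + 12*x^2 + 48*x + 64

The characteristic polynomial is χ_A(x) = (x + 4)^4, so the eigenvalues are known. The minimal polynomial is
  m_A(x) = Π_λ (x − λ)^{k_λ}
where k_λ is the size of the *largest* Jordan block for λ (equivalently, the smallest k with (A − λI)^k v = 0 for every generalised eigenvector v of λ).

  λ = -4: largest Jordan block has size 3, contributing (x + 4)^3

So m_A(x) = (x + 4)^3 = x^3 + 12*x^2 + 48*x + 64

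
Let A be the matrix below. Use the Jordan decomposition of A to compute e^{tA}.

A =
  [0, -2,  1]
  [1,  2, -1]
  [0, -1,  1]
e^{tA} =
  [-t^2*exp(t)/2 - t*exp(t) + exp(t), -t^2*exp(t)/2 - 2*t*exp(t), t^2*exp(t)/2 + t*exp(t)]
  [t*exp(t), t*exp(t) + exp(t), -t*exp(t)]
  [-t^2*exp(t)/2, -t^2*exp(t)/2 - t*exp(t), t^2*exp(t)/2 + exp(t)]

Strategy: write A = P · J · P⁻¹ where J is a Jordan canonical form, so e^{tA} = P · e^{tJ} · P⁻¹, and e^{tJ} can be computed block-by-block.

A has Jordan form
J =
  [1, 1, 0]
  [0, 1, 1]
  [0, 0, 1]
(up to reordering of blocks).

Per-block formulas:
  For a 3×3 Jordan block J_3(1): exp(t · J_3(1)) = e^(1t)·(I + t·N + (t^2/2)·N^2), where N is the 3×3 nilpotent shift.

After assembling e^{tJ} and conjugating by P, we get:

e^{tA} =
  [-t^2*exp(t)/2 - t*exp(t) + exp(t), -t^2*exp(t)/2 - 2*t*exp(t), t^2*exp(t)/2 + t*exp(t)]
  [t*exp(t), t*exp(t) + exp(t), -t*exp(t)]
  [-t^2*exp(t)/2, -t^2*exp(t)/2 - t*exp(t), t^2*exp(t)/2 + exp(t)]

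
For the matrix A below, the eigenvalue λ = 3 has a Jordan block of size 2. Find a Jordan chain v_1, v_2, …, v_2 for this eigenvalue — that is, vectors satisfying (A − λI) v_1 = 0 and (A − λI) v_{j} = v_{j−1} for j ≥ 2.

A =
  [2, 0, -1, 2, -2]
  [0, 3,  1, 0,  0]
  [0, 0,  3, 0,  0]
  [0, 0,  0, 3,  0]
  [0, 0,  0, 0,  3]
A Jordan chain for λ = 3 of length 2:
v_1 = (0, -1, 0, 0, 0)ᵀ
v_2 = (1, 0, -1, 0, 0)ᵀ

Let N = A − (3)·I. We want v_2 with N^2 v_2 = 0 but N^1 v_2 ≠ 0; then v_{j-1} := N · v_j for j = 2, …, 2.

Pick v_2 = (1, 0, -1, 0, 0)ᵀ.
Then v_1 = N · v_2 = (0, -1, 0, 0, 0)ᵀ.

Sanity check: (A − (3)·I) v_1 = (0, 0, 0, 0, 0)ᵀ = 0. ✓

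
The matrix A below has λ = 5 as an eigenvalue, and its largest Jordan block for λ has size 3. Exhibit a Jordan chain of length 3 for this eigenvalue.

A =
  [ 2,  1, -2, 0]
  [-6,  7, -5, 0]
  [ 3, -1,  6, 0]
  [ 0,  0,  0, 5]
A Jordan chain for λ = 5 of length 3:
v_1 = (-3, -9, 0, 0)ᵀ
v_2 = (-3, -6, 3, 0)ᵀ
v_3 = (1, 0, 0, 0)ᵀ

Let N = A − (5)·I. We want v_3 with N^3 v_3 = 0 but N^2 v_3 ≠ 0; then v_{j-1} := N · v_j for j = 3, …, 2.

Pick v_3 = (1, 0, 0, 0)ᵀ.
Then v_2 = N · v_3 = (-3, -6, 3, 0)ᵀ.
Then v_1 = N · v_2 = (-3, -9, 0, 0)ᵀ.

Sanity check: (A − (5)·I) v_1 = (0, 0, 0, 0)ᵀ = 0. ✓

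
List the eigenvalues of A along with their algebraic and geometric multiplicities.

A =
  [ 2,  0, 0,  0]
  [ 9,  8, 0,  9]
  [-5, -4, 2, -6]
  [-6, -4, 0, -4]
λ = 2: alg = 4, geom = 2

Step 1 — factor the characteristic polynomial to read off the algebraic multiplicities:
  χ_A(x) = (x - 2)^4

Step 2 — compute geometric multiplicities via the rank-nullity identity g(λ) = n − rank(A − λI):
  rank(A − (2)·I) = 2, so dim ker(A − (2)·I) = n − 2 = 2

Summary:
  λ = 2: algebraic multiplicity = 4, geometric multiplicity = 2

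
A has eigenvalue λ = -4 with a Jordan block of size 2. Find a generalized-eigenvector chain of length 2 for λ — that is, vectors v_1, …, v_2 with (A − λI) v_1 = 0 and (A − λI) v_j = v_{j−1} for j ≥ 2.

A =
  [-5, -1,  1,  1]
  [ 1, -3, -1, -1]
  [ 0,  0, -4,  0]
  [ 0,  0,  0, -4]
A Jordan chain for λ = -4 of length 2:
v_1 = (-1, 1, 0, 0)ᵀ
v_2 = (1, 0, 0, 0)ᵀ

Let N = A − (-4)·I. We want v_2 with N^2 v_2 = 0 but N^1 v_2 ≠ 0; then v_{j-1} := N · v_j for j = 2, …, 2.

Pick v_2 = (1, 0, 0, 0)ᵀ.
Then v_1 = N · v_2 = (-1, 1, 0, 0)ᵀ.

Sanity check: (A − (-4)·I) v_1 = (0, 0, 0, 0)ᵀ = 0. ✓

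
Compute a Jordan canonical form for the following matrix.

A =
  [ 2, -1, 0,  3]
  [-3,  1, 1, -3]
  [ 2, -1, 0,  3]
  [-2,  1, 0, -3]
J_3(0) ⊕ J_1(0)

The characteristic polynomial is
  det(x·I − A) = x^4

Eigenvalues and multiplicities (the geometric multiplicity of λ is n − rank(A − λI), which equals the number of Jordan blocks for λ):
  λ = 0: algebraic multiplicity = 4, geometric multiplicity = 2

Determining the block sizes for each eigenvalue:
  λ = 0: with am = 4 and gm = 2, the partition is not yet determined (e.g. several partitions of 4 into 2 parts exist). Let N = A − (0)·I. Computing rank(N^1) = 2, rank(N^2) = 1, rank(N^3) = 0; the number of blocks of size ≥ j is rank(N^{j−1}) − rank(N^j), giving [2, 1, 1]. So we have 1 block(s) of size 3, 1 block(s) of size 1 → block sizes [3, 1]

Assembling the blocks gives a Jordan form
J =
  [0, 1, 0, 0]
  [0, 0, 1, 0]
  [0, 0, 0, 0]
  [0, 0, 0, 0]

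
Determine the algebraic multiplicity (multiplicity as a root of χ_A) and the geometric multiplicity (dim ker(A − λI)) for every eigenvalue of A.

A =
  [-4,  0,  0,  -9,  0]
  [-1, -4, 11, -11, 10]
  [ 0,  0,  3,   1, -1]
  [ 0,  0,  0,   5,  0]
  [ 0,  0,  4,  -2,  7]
λ = -4: alg = 2, geom = 1; λ = 5: alg = 3, geom = 2

Step 1 — factor the characteristic polynomial to read off the algebraic multiplicities:
  χ_A(x) = (x - 5)^3*(x + 4)^2

Step 2 — compute geometric multiplicities via the rank-nullity identity g(λ) = n − rank(A − λI):
  rank(A − (-4)·I) = 4, so dim ker(A − (-4)·I) = n − 4 = 1
  rank(A − (5)·I) = 3, so dim ker(A − (5)·I) = n − 3 = 2

Summary:
  λ = -4: algebraic multiplicity = 2, geometric multiplicity = 1
  λ = 5: algebraic multiplicity = 3, geometric multiplicity = 2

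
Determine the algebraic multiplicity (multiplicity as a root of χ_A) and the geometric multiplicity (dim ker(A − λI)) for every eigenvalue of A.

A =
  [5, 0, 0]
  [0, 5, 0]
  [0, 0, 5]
λ = 5: alg = 3, geom = 3

Step 1 — factor the characteristic polynomial to read off the algebraic multiplicities:
  χ_A(x) = (x - 5)^3

Step 2 — compute geometric multiplicities via the rank-nullity identity g(λ) = n − rank(A − λI):
  rank(A − (5)·I) = 0, so dim ker(A − (5)·I) = n − 0 = 3

Summary:
  λ = 5: algebraic multiplicity = 3, geometric multiplicity = 3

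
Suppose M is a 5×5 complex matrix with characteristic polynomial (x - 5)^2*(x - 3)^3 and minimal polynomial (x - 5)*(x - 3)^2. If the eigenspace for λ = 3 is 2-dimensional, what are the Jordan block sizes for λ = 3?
Block sizes for λ = 3: [2, 1]

Step 1 — from the characteristic polynomial, algebraic multiplicity of λ = 3 is 3. From dim ker(M − (3)·I) = 2, there are exactly 2 Jordan blocks for λ = 3.
Step 2 — from the minimal polynomial, the factor (x − 3)^2 tells us the largest block for λ = 3 has size 2.
Step 3 — with total size 3, 2 blocks, and largest block 2, the block sizes (in nonincreasing order) are [2, 1].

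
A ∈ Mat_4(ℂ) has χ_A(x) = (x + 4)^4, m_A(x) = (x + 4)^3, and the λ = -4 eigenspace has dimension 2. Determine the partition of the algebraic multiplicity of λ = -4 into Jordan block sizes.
Block sizes for λ = -4: [3, 1]

Step 1 — from the characteristic polynomial, algebraic multiplicity of λ = -4 is 4. From dim ker(A − (-4)·I) = 2, there are exactly 2 Jordan blocks for λ = -4.
Step 2 — from the minimal polynomial, the factor (x + 4)^3 tells us the largest block for λ = -4 has size 3.
Step 3 — with total size 4, 2 blocks, and largest block 3, the block sizes (in nonincreasing order) are [3, 1].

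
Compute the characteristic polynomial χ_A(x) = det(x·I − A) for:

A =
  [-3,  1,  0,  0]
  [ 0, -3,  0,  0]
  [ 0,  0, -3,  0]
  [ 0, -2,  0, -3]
x^4 + 12*x^3 + 54*x^2 + 108*x + 81

Expanding det(x·I − A) (e.g. by cofactor expansion or by noting that A is similar to its Jordan form J, which has the same characteristic polynomial as A) gives
  χ_A(x) = x^4 + 12*x^3 + 54*x^2 + 108*x + 81
which factors as (x + 3)^4. The eigenvalues (with algebraic multiplicities) are λ = -3 with multiplicity 4.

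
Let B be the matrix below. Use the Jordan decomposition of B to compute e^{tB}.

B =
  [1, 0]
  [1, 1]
e^{tB} =
  [exp(t), 0]
  [t*exp(t), exp(t)]

Strategy: write B = P · J · P⁻¹ where J is a Jordan canonical form, so e^{tB} = P · e^{tJ} · P⁻¹, and e^{tJ} can be computed block-by-block.

B has Jordan form
J =
  [1, 1]
  [0, 1]
(up to reordering of blocks).

Per-block formulas:
  For a 2×2 Jordan block J_2(1): exp(t · J_2(1)) = e^(1t)·(I + t·N), where N is the 2×2 nilpotent shift.

After assembling e^{tJ} and conjugating by P, we get:

e^{tB} =
  [exp(t), 0]
  [t*exp(t), exp(t)]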